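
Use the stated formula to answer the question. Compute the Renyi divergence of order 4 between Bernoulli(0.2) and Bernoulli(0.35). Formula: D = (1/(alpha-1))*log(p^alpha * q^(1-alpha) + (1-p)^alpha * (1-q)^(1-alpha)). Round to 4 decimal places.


Renyi divergence of order alpha between Bernoulli distributions:
D = (1/(alpha-1))*log(p^alpha * q^(1-alpha) + (1-p)^alpha * (1-q)^(1-alpha)).
alpha = 4, p = 0.2, q = 0.35.
p^alpha * q^(1-alpha) = 0.2^4 * 0.35^-3 = 0.037318.
(1-p)^alpha * (1-q)^(1-alpha) = 0.8^4 * 0.65^-3 = 1.491488.
sum = 0.037318 + 1.491488 = 1.528806.
D = (1/3)*log(1.528806) = 0.1415

0.1415


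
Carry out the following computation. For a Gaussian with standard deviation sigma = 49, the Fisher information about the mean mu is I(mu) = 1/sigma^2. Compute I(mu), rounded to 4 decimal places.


The Fisher information for the mean of a normal distribution is I(mu) = 1/sigma^2.
sigma = 49, so sigma^2 = 2401.
I(mu) = 1/2401 = 0.0004

0.0004


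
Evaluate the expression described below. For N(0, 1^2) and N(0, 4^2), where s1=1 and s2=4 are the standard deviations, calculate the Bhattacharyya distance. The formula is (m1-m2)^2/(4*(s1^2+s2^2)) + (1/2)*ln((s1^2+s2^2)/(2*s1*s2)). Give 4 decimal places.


Bhattacharyya distance between two Gaussians:
DB = (m1-m2)^2/(4*(s1^2+s2^2)) + (1/2)*ln((s1^2+s2^2)/(2*s1*s2)).
(m1-m2)^2 = (0)^2 = 0.
s1^2+s2^2 = 1 + 16 = 17.
term1 = 0/68 = 0.0.
term2 = 0.5*ln(17/8.0) = 0.376886.
DB = 0.0 + 0.376886 = 0.3769

0.3769


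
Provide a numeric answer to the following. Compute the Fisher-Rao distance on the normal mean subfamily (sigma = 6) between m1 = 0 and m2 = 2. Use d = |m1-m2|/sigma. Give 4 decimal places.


On the fixed-variance normal subfamily, geodesic distance = |m1-m2|/sigma.
|0 - 2| = 2.
sigma = 6.
d = 2/6 = 0.3333

0.3333


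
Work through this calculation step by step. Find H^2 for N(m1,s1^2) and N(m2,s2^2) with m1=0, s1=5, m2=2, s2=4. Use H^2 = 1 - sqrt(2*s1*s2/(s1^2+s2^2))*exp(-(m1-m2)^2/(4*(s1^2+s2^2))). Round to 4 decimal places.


Squared Hellinger distance for Gaussians:
H^2 = 1 - sqrt(2*s1*s2/(s1^2+s2^2)) * exp(-(m1-m2)^2/(4*(s1^2+s2^2))).
s1^2 = 25, s2^2 = 16, s1^2+s2^2 = 41.
sqrt(2*5*4/(41)) = 0.98773.
(m1-m2)^2 = (-2)^2 = 4.
exp(-4/(4*41)) = exp(-0.02439) = 0.975905.
H^2 = 1 - 0.98773*0.975905 = 0.0361

0.0361


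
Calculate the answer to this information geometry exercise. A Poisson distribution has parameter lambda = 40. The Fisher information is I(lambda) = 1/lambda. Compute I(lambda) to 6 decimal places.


Fisher information for Poisson: I(lambda) = 1/lambda.
lambda = 40.
I(lambda) = 1/40 = 0.025000

0.025000


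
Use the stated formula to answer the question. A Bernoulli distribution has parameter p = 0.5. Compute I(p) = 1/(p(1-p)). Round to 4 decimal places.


For Bernoulli(p), Fisher information is I(p) = 1/(p*(1-p)).
p = 0.5, 1-p = 0.5.
p*(1-p) = 0.25.
I(p) = 1/0.25 = 4.0000

4.0000


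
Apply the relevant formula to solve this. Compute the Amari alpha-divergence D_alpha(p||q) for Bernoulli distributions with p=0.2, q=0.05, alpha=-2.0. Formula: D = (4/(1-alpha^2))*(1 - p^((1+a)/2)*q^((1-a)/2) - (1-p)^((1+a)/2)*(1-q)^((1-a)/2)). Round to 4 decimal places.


Amari alpha-divergence:
D = (4/(1-alpha^2))*(1 - p^((1+a)/2)*q^((1-a)/2) - (1-p)^((1+a)/2)*(1-q)^((1-a)/2)).
alpha = -2.0, p = 0.2, q = 0.05.
e1 = (1+alpha)/2 = -0.5, e2 = (1-alpha)/2 = 1.5.
t1 = p^e1 * q^e2 = 0.2^-0.5 * 0.05^1.5 = 0.025.
t2 = (1-p)^e1 * (1-q)^e2 = 0.8^-0.5 * 0.95^1.5 = 1.035238.
4/(1-alpha^2) = -1.333333.
D = -1.333333*(1 - 0.025 - 1.035238) = 0.0803

0.0803


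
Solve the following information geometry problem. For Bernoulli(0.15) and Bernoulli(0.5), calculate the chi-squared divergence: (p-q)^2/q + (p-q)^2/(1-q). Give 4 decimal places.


Chi-squared divergence between Bernoulli distributions:
chi^2 = (p-q)^2/q + (p-q)^2/(1-q).
p = 0.15, q = 0.5, p-q = -0.35.
(p-q)^2 = 0.1225.
term1 = 0.1225/0.5 = 0.245.
term2 = 0.1225/0.5 = 0.245.
chi^2 = 0.245 + 0.245 = 0.4900

0.4900


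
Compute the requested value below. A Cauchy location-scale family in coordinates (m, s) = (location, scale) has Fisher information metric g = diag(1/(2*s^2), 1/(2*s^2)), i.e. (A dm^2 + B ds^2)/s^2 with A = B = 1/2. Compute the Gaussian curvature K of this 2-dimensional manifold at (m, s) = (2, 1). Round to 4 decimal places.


The metric has the form g = (A dm^2 + B ds^2)/s^2 with A = 1/2, B = 1/2.
Substitute u = sqrt(A/B)*m: g = B*(du^2 + ds^2)/s^2, i.e. B times the
Poincare upper half-plane metric, which has constant Gaussian curvature -1.
Scaling a 2D metric by a constant c divides the Gaussian curvature by c,
so K = -1/B = -1/(1/2) = -2.0000 everywhere (the point (m, s) = (2, 1) is irrelevant:
the curvature is constant).
The requested Gaussian curvature is K = -2.0000.

-2.0000


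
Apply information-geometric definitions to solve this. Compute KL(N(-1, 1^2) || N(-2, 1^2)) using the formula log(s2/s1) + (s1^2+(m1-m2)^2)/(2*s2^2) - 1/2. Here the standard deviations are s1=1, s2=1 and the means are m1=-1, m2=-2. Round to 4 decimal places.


KL divergence between normal distributions:
KL = log(s2/s1) + (s1^2 + (m1-m2)^2)/(2*s2^2) - 1/2.
log(1/1) = 0.0.
(1^2 + (-1--2)^2)/(2*1^2) = (1 + 1)/2 = 1.0.
KL = 0.0 + 1.0 - 0.5 = 0.5000

0.5000


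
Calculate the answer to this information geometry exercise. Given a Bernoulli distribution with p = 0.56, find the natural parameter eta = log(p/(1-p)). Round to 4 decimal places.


Natural parameter for Bernoulli: eta = log(p/(1-p)).
p = 0.56, 1-p = 0.44.
p/(1-p) = 1.272727.
eta = log(1.272727) = 0.2412

0.2412


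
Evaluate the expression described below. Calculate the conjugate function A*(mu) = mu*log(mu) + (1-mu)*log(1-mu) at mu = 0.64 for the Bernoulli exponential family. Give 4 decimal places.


Legendre transform for Bernoulli:
A*(mu) = mu*log(mu) + (1-mu)*log(1-mu).
mu = 0.64, 1-mu = 0.36.
mu*log(mu) = 0.64*log(0.64) = -0.285624.
(1-mu)*log(1-mu) = 0.36*log(0.36) = -0.367794.
A* = -0.285624 + -0.367794 = -0.6534

-0.6534


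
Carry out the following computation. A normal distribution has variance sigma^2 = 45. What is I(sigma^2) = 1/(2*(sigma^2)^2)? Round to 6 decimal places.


Fisher information for variance: I(sigma^2) = 1/(2*sigma^4).
sigma^2 = 45, so sigma^4 = 2025.
I = 1/(2*2025) = 1/4050 = 0.000247

0.000247


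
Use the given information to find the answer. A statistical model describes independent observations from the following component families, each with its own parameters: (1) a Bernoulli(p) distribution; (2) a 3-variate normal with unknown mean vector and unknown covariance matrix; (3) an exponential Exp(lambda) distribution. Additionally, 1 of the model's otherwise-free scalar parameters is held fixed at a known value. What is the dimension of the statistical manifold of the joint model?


The dimension of a statistical manifold equals the number of free
(independent) real parameters of the model. For a product of independent
blocks the parameter counts add.
- Bernoulli (p): 1.
- 3-variate normal: 3 (mean) + 3*4/2 = 6 (symmetric covariance) = 9.
- exponential (lambda): 1.
Total = 1 + 9 + 1 = 11.
1 parameter(s) fixed at known values: 11 - 1 = 10.
Dimension = 10

10


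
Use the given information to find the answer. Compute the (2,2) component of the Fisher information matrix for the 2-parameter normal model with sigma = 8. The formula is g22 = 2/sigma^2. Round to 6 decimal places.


For the 2-parameter normal family, the Fisher metric has:
  g11 = 1/sigma^2, g22 = 2/sigma^2.
sigma = 8, sigma^2 = 64.
g22 = 0.031250

0.031250


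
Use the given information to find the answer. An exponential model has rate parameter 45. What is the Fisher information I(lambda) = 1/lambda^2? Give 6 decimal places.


Fisher information for exponential: I(lambda) = 1/lambda^2.
lambda = 45, lambda^2 = 2025.
I = 1/2025 = 0.000494

0.000494


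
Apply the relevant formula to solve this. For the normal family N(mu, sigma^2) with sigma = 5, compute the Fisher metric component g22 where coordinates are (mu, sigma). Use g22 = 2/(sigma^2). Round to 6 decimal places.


For the 2-parameter normal family, the Fisher metric has:
  g11 = 1/sigma^2, g22 = 2/sigma^2.
sigma = 5, sigma^2 = 25.
g22 = 0.080000

0.080000


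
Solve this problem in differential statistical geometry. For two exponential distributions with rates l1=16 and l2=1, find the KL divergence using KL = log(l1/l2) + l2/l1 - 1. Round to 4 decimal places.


KL divergence for exponential family:
KL = log(l1/l2) + l2/l1 - 1.
log(16/1) = 2.772589.
1/16 = 0.0625.
KL = 2.772589 + 0.0625 - 1 = 1.8351

1.8351


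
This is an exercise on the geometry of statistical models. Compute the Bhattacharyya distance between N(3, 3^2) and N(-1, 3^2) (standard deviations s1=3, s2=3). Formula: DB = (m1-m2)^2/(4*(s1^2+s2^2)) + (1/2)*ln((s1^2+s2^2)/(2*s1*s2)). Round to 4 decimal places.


Bhattacharyya distance between two Gaussians:
DB = (m1-m2)^2/(4*(s1^2+s2^2)) + (1/2)*ln((s1^2+s2^2)/(2*s1*s2)).
(m1-m2)^2 = (4)^2 = 16.
s1^2+s2^2 = 9 + 9 = 18.
term1 = 16/72 = 0.222222.
term2 = 0.5*ln(18/18.0) = 0.0.
DB = 0.222222 + 0.0 = 0.2222

0.2222


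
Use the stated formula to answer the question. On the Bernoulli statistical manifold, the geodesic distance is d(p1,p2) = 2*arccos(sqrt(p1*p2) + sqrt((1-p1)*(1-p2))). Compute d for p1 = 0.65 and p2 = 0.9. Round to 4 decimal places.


Geodesic distance on Bernoulli manifold:
d(p1,p2) = 2*arccos(sqrt(p1*p2) + sqrt((1-p1)*(1-p2))).
sqrt(p1*p2) = sqrt(0.65*0.9) = 0.764853.
sqrt((1-p1)*(1-p2)) = sqrt(0.35*0.1) = 0.187083.
arg = 0.764853 + 0.187083 = 0.951936.
d = 2*arccos(0.951936) = 0.6226

0.6226


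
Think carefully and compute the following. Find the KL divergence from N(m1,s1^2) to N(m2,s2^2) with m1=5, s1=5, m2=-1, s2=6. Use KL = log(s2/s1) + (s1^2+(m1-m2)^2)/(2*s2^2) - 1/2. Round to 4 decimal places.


KL divergence between normal distributions:
KL = log(s2/s1) + (s1^2 + (m1-m2)^2)/(2*s2^2) - 1/2.
log(6/5) = 0.182322.
(5^2 + (5--1)^2)/(2*6^2) = (25 + 36)/72 = 0.847222.
KL = 0.182322 + 0.847222 - 0.5 = 0.5295

0.5295


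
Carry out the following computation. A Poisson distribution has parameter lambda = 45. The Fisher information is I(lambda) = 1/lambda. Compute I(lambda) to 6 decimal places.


Fisher information for Poisson: I(lambda) = 1/lambda.
lambda = 45.
I(lambda) = 1/45 = 0.022222

0.022222


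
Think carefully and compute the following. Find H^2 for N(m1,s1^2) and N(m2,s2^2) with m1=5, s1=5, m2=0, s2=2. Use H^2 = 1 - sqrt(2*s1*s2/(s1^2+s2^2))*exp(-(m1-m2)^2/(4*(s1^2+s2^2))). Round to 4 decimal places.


Squared Hellinger distance for Gaussians:
H^2 = 1 - sqrt(2*s1*s2/(s1^2+s2^2)) * exp(-(m1-m2)^2/(4*(s1^2+s2^2))).
s1^2 = 25, s2^2 = 4, s1^2+s2^2 = 29.
sqrt(2*5*2/(29)) = 0.830455.
(m1-m2)^2 = (5)^2 = 25.
exp(-25/(4*29)) = exp(-0.215517) = 0.806124.
H^2 = 1 - 0.830455*0.806124 = 0.3306

0.3306


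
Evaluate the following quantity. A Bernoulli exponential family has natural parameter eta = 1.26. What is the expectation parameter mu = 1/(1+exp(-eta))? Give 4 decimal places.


Dual coordinate (expectation parameter) for Bernoulli:
mu = 1/(1+exp(-eta)).
eta = 1.26.
exp(-eta) = exp(-1.26) = 0.283654.
mu = 1/(1+0.283654) = 0.7790

0.7790


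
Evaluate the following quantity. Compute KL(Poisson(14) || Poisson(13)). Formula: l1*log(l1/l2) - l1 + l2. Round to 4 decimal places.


KL divergence for Poisson:
KL = l1*log(l1/l2) - l1 + l2.
l1 = 14, l2 = 13.
log(14/13) = 0.074108.
l1*log(l1/l2) = 14 * 0.074108 = 1.037512.
KL = 1.037512 - 14 + 13 = 0.0375

0.0375


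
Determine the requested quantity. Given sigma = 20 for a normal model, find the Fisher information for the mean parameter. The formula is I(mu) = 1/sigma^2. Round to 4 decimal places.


The Fisher information for the mean of a normal distribution is I(mu) = 1/sigma^2.
sigma = 20, so sigma^2 = 400.
I(mu) = 1/400 = 0.0025

0.0025


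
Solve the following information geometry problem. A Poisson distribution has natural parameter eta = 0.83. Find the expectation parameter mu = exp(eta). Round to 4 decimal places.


Expectation parameter for Poisson exponential family:
mu = exp(eta).
eta = 0.83.
mu = exp(0.83) = 2.2933

2.2933


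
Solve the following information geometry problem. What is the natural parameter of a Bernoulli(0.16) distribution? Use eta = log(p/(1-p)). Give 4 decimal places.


Natural parameter for Bernoulli: eta = log(p/(1-p)).
p = 0.16, 1-p = 0.84.
p/(1-p) = 0.190476.
eta = log(0.190476) = -1.6582

-1.6582


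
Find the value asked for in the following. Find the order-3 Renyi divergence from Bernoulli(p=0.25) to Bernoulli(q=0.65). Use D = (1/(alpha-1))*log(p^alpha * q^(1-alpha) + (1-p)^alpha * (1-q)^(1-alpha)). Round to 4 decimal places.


Renyi divergence of order alpha between Bernoulli distributions:
D = (1/(alpha-1))*log(p^alpha * q^(1-alpha) + (1-p)^alpha * (1-q)^(1-alpha)).
alpha = 3, p = 0.25, q = 0.65.
p^alpha * q^(1-alpha) = 0.25^3 * 0.65^-2 = 0.036982.
(1-p)^alpha * (1-q)^(1-alpha) = 0.75^3 * 0.35^-2 = 3.443878.
sum = 0.036982 + 3.443878 = 3.48086.
D = (1/2)*log(3.48086) = 0.6236

0.6236


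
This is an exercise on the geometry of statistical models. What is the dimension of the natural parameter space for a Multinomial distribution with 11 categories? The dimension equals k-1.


Exponential family dimension calculation:
For Multinomial with k=11 categories, dim = k-1 = 10.

10


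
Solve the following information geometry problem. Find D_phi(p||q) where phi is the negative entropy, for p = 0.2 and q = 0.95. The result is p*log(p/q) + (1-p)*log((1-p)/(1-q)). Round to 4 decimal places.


Bregman divergence with negative entropy generator:
D = p*log(p/q) + (1-p)*log((1-p)/(1-q)).
p = 0.2, q = 0.95.
p*log(p/q) = 0.2*log(0.2/0.95) = -0.311629.
(1-p)*log((1-p)/(1-q)) = 0.8*log(0.8/0.05) = 2.218071.
D = -0.311629 + 2.218071 = 1.9064

1.9064


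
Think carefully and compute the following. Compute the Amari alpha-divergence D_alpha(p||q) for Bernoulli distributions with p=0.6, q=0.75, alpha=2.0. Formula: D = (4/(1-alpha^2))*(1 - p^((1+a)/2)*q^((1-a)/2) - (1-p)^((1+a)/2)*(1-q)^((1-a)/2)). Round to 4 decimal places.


Amari alpha-divergence:
D = (4/(1-alpha^2))*(1 - p^((1+a)/2)*q^((1-a)/2) - (1-p)^((1+a)/2)*(1-q)^((1-a)/2)).
alpha = 2.0, p = 0.6, q = 0.75.
e1 = (1+alpha)/2 = 1.5, e2 = (1-alpha)/2 = -0.5.
t1 = p^e1 * q^e2 = 0.6^1.5 * 0.75^-0.5 = 0.536656.
t2 = (1-p)^e1 * (1-q)^e2 = 0.4^1.5 * 0.25^-0.5 = 0.505964.
4/(1-alpha^2) = -1.333333.
D = -1.333333*(1 - 0.536656 - 0.505964) = 0.0568

0.0568


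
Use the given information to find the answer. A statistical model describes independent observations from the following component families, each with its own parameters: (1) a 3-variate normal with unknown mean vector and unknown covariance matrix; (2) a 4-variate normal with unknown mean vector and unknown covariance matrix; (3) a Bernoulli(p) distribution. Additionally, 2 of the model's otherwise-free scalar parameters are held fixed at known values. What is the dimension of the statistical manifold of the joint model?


The dimension of a statistical manifold equals the number of free
(independent) real parameters of the model. For a product of independent
blocks the parameter counts add.
- 3-variate normal: 3 (mean) + 3*4/2 = 6 (symmetric covariance) = 9.
- 4-variate normal: 4 (mean) + 4*5/2 = 10 (symmetric covariance) = 14.
- Bernoulli (p): 1.
Total = 9 + 14 + 1 = 24.
2 parameter(s) fixed at known values: 24 - 2 = 22.
Dimension = 22

22


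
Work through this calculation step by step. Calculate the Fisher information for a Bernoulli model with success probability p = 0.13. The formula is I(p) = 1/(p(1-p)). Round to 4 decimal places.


For Bernoulli(p), Fisher information is I(p) = 1/(p*(1-p)).
p = 0.13, 1-p = 0.87.
p*(1-p) = 0.1131.
I(p) = 1/0.1131 = 8.8417

8.8417


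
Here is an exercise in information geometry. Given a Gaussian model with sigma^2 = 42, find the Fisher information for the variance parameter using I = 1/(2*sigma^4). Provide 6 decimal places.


Fisher information for variance: I(sigma^2) = 1/(2*sigma^4).
sigma^2 = 42, so sigma^4 = 1764.
I = 1/(2*1764) = 1/3528 = 0.000283

0.000283


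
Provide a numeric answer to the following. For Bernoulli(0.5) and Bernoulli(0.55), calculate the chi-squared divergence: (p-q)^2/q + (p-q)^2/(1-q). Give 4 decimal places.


Chi-squared divergence between Bernoulli distributions:
chi^2 = (p-q)^2/q + (p-q)^2/(1-q).
p = 0.5, q = 0.55, p-q = -0.05.
(p-q)^2 = 0.0025.
term1 = 0.0025/0.55 = 0.004545.
term2 = 0.0025/0.45 = 0.005556.
chi^2 = 0.004545 + 0.005556 = 0.0101

0.0101


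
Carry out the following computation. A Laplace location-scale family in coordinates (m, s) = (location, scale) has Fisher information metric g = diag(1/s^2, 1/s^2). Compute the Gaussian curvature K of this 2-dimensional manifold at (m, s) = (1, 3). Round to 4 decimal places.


The metric has the form g = (A dm^2 + B ds^2)/s^2 with A = 1, B = 1.
Substitute u = sqrt(A/B)*m: g = B*(du^2 + ds^2)/s^2, i.e. B times the
Poincare upper half-plane metric, which has constant Gaussian curvature -1.
Scaling a 2D metric by a constant c divides the Gaussian curvature by c,
so K = -1/B = -1/(1) = -1.0000 everywhere (the point (m, s) = (1, 3) is irrelevant:
the curvature is constant).
The requested Gaussian curvature is K = -1.0000.

-1.0000


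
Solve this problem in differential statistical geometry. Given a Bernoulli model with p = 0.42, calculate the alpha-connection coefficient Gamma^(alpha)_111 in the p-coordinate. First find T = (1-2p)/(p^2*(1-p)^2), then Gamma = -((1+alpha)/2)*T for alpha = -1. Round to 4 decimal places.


Skewness (Amari-Chentsov) tensor: T = (1-2p)/(p^2*(1-p)^2).
p = 0.42, 1-2p = 0.16, p^2 = 0.1764, (1-p)^2 = 0.3364.
T = 0.16/(0.1764 * 0.3364) = 2.696283.
In the p-coordinate, Gamma^(alpha) = Gamma^(0) - (alpha/2)*T with Gamma^(0) = (1/2)*g'(p) = -T/2,
so Gamma^(alpha) = -((1+alpha)/2)*T.
alpha = -1, -(1+alpha)/2 = 0.0.
Gamma = 0.0 * 2.696283 = 0.0000

0.0000


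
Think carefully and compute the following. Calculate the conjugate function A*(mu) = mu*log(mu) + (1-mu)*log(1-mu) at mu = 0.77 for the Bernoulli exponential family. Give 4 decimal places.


Legendre transform for Bernoulli:
A*(mu) = mu*log(mu) + (1-mu)*log(1-mu).
mu = 0.77, 1-mu = 0.23.
mu*log(mu) = 0.77*log(0.77) = -0.201251.
(1-mu)*log(1-mu) = 0.23*log(0.23) = -0.338025.
A* = -0.201251 + -0.338025 = -0.5393

-0.5393


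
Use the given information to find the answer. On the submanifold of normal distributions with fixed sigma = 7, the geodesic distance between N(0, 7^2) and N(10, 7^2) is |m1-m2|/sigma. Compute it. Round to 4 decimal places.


On the fixed-variance normal subfamily, geodesic distance = |m1-m2|/sigma.
|0 - 10| = 10.
sigma = 7.
d = 10/7 = 1.4286

1.4286


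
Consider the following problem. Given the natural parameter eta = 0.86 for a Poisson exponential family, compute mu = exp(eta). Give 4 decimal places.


Expectation parameter for Poisson exponential family:
mu = exp(eta).
eta = 0.86.
mu = exp(0.86) = 2.3632

2.3632


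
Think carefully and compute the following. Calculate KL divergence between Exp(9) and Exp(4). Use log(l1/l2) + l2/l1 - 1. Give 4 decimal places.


KL divergence for exponential family:
KL = log(l1/l2) + l2/l1 - 1.
log(9/4) = 0.81093.
4/9 = 0.444444.
KL = 0.81093 + 0.444444 - 1 = 0.2554

0.2554


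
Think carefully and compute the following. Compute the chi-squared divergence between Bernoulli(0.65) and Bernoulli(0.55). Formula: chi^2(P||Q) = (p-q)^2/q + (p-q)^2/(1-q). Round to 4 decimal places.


Chi-squared divergence between Bernoulli distributions:
chi^2 = (p-q)^2/q + (p-q)^2/(1-q).
p = 0.65, q = 0.55, p-q = 0.1.
(p-q)^2 = 0.01.
term1 = 0.01/0.55 = 0.018182.
term2 = 0.01/0.45 = 0.022222.
chi^2 = 0.018182 + 0.022222 = 0.0404

0.0404


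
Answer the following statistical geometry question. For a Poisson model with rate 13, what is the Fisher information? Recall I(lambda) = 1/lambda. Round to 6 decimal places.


Fisher information for Poisson: I(lambda) = 1/lambda.
lambda = 13.
I(lambda) = 1/13 = 0.076923

0.076923


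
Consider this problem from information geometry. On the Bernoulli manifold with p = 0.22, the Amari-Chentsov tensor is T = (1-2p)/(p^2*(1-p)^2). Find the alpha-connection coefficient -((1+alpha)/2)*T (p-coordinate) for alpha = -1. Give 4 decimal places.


Skewness (Amari-Chentsov) tensor: T = (1-2p)/(p^2*(1-p)^2).
p = 0.22, 1-2p = 0.56, p^2 = 0.0484, (1-p)^2 = 0.6084.
T = 0.56/(0.0484 * 0.6084) = 19.017502.
In the p-coordinate, Gamma^(alpha) = Gamma^(0) - (alpha/2)*T with Gamma^(0) = (1/2)*g'(p) = -T/2,
so Gamma^(alpha) = -((1+alpha)/2)*T.
alpha = -1, -(1+alpha)/2 = 0.0.
Gamma = 0.0 * 19.017502 = 0.0000

0.0000


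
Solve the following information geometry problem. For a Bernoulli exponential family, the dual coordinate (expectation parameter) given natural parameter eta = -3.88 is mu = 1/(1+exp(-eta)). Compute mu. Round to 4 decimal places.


Dual coordinate (expectation parameter) for Bernoulli:
mu = 1/(1+exp(-eta)).
eta = -3.88.
exp(-eta) = exp(3.88) = 48.424215.
mu = 1/(1+48.424215) = 0.0202

0.0202


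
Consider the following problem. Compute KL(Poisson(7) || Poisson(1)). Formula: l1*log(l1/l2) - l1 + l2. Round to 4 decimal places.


KL divergence for Poisson:
KL = l1*log(l1/l2) - l1 + l2.
l1 = 7, l2 = 1.
log(7/1) = 1.94591.
l1*log(l1/l2) = 7 * 1.94591 = 13.621371.
KL = 13.621371 - 7 + 1 = 7.6214

7.6214


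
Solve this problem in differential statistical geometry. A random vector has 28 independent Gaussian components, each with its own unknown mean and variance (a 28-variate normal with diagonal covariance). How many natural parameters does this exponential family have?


Exponential family dimension calculation:
Each univariate normal has two natural parameters (mu/sigma^2 and -1/(2 sigma^2)).
With 28 independent components, dim = 2 * 28 = 56.

56


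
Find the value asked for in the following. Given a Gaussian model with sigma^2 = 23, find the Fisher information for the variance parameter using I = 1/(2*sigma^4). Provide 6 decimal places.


Fisher information for variance: I(sigma^2) = 1/(2*sigma^4).
sigma^2 = 23, so sigma^4 = 529.
I = 1/(2*529) = 1/1058 = 0.000945

0.000945


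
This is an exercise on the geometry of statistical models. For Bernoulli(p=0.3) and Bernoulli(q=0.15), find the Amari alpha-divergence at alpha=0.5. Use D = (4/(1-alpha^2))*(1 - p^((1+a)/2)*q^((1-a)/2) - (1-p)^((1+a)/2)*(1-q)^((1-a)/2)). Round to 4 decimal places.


Amari alpha-divergence:
D = (4/(1-alpha^2))*(1 - p^((1+a)/2)*q^((1-a)/2) - (1-p)^((1+a)/2)*(1-q)^((1-a)/2)).
alpha = 0.5, p = 0.3, q = 0.15.
e1 = (1+alpha)/2 = 0.75, e2 = (1-alpha)/2 = 0.25.
t1 = p^e1 * q^e2 = 0.3^0.75 * 0.15^0.25 = 0.252269.
t2 = (1-p)^e1 * (1-q)^e2 = 0.7^0.75 * 0.85^0.25 = 0.734815.
4/(1-alpha^2) = 5.333333.
D = 5.333333*(1 - 0.252269 - 0.734815) = 0.0689

0.0689


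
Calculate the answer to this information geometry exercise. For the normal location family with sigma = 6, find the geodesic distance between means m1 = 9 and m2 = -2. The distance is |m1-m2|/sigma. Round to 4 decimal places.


On the fixed-variance normal subfamily, geodesic distance = |m1-m2|/sigma.
|9 - -2| = 11.
sigma = 6.
d = 11/6 = 1.8333

1.8333


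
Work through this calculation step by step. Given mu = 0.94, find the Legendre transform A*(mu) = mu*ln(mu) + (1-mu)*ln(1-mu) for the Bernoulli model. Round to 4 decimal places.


Legendre transform for Bernoulli:
A*(mu) = mu*log(mu) + (1-mu)*log(1-mu).
mu = 0.94, 1-mu = 0.06.
mu*log(mu) = 0.94*log(0.94) = -0.058163.
(1-mu)*log(1-mu) = 0.06*log(0.06) = -0.168805.
A* = -0.058163 + -0.168805 = -0.2270

-0.2270


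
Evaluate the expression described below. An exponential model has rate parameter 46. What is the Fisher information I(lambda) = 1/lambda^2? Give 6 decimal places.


Fisher information for exponential: I(lambda) = 1/lambda^2.
lambda = 46, lambda^2 = 2116.
I = 1/2116 = 0.000473

0.000473


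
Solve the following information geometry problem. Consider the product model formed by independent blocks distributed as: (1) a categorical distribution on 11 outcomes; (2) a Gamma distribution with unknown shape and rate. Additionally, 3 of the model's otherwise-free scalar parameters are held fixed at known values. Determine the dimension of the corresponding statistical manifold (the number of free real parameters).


The dimension of a statistical manifold equals the number of free
(independent) real parameters of the model. For a product of independent
blocks the parameter counts add.
- categorical on 11 outcomes (probabilities sum to 1): 11-1 = 10.
- Gamma (shape, rate): 2.
Total = 10 + 2 = 12.
3 parameter(s) fixed at known values: 12 - 3 = 9.
Dimension = 9

9


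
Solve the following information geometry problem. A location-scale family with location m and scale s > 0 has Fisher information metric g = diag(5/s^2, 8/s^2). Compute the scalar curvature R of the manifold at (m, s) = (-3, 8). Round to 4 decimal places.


The metric has the form g = (A dm^2 + B ds^2)/s^2 with A = 5, B = 8.
Substitute u = sqrt(A/B)*m: g = B*(du^2 + ds^2)/s^2, i.e. B times the
Poincare upper half-plane metric, which has constant Gaussian curvature -1.
Scaling a 2D metric by a constant c divides the Gaussian curvature by c,
so K = -1/B = -1/(8) = -0.1250 everywhere (the point (m, s) = (-3, 8) is irrelevant:
the curvature is constant).
Scalar curvature in dimension 2: R = 2K = -2/(8) = -0.2500.

-0.2500


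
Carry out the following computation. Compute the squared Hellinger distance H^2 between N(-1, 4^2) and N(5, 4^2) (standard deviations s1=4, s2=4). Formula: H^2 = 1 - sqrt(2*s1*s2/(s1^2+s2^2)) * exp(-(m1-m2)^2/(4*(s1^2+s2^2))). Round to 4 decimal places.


Squared Hellinger distance for Gaussians:
H^2 = 1 - sqrt(2*s1*s2/(s1^2+s2^2)) * exp(-(m1-m2)^2/(4*(s1^2+s2^2))).
s1^2 = 16, s2^2 = 16, s1^2+s2^2 = 32.
sqrt(2*4*4/(32)) = 1.0.
(m1-m2)^2 = (-6)^2 = 36.
exp(-36/(4*32)) = exp(-0.28125) = 0.75484.
H^2 = 1 - 1.0*0.75484 = 0.2452

0.2452


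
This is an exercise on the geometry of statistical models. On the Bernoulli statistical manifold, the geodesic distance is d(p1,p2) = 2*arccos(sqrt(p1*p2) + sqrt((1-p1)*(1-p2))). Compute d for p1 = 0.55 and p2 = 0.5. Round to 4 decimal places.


Geodesic distance on Bernoulli manifold:
d(p1,p2) = 2*arccos(sqrt(p1*p2) + sqrt((1-p1)*(1-p2))).
sqrt(p1*p2) = sqrt(0.55*0.5) = 0.524404.
sqrt((1-p1)*(1-p2)) = sqrt(0.45*0.5) = 0.474342.
arg = 0.524404 + 0.474342 = 0.998746.
d = 2*arccos(0.998746) = 0.1002

0.1002


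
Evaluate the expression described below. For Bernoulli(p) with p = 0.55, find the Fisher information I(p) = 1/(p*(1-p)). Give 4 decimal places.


For Bernoulli(p), Fisher information is I(p) = 1/(p*(1-p)).
p = 0.55, 1-p = 0.45.
p*(1-p) = 0.2475.
I(p) = 1/0.2475 = 4.0404

4.0404


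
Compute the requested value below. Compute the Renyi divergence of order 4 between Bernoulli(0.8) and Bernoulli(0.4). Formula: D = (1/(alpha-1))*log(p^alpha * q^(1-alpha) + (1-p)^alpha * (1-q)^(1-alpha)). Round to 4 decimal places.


Renyi divergence of order alpha between Bernoulli distributions:
D = (1/(alpha-1))*log(p^alpha * q^(1-alpha) + (1-p)^alpha * (1-q)^(1-alpha)).
alpha = 4, p = 0.8, q = 0.4.
p^alpha * q^(1-alpha) = 0.8^4 * 0.4^-3 = 6.4.
(1-p)^alpha * (1-q)^(1-alpha) = 0.2^4 * 0.6^-3 = 0.007407.
sum = 6.4 + 0.007407 = 6.407407.
D = (1/3)*log(6.407407) = 0.6192

0.6192


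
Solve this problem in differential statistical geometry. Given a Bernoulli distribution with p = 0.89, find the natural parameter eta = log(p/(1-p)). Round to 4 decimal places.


Natural parameter for Bernoulli: eta = log(p/(1-p)).
p = 0.89, 1-p = 0.11.
p/(1-p) = 8.090909.
eta = log(8.090909) = 2.0907

2.0907


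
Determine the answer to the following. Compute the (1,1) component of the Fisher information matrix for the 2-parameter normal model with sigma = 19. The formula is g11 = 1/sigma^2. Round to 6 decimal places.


For the 2-parameter normal family, the Fisher metric has:
  g11 = 1/sigma^2, g22 = 2/sigma^2.
sigma = 19, sigma^2 = 361.
g11 = 0.002770

0.002770


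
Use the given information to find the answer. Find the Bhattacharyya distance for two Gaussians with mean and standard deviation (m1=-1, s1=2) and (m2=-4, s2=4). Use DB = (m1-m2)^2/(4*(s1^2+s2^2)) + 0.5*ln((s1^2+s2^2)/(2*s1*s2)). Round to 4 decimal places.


Bhattacharyya distance between two Gaussians:
DB = (m1-m2)^2/(4*(s1^2+s2^2)) + (1/2)*ln((s1^2+s2^2)/(2*s1*s2)).
(m1-m2)^2 = (3)^2 = 9.
s1^2+s2^2 = 4 + 16 = 20.
term1 = 9/80 = 0.1125.
term2 = 0.5*ln(20/16.0) = 0.111572.
DB = 0.1125 + 0.111572 = 0.2241

0.2241


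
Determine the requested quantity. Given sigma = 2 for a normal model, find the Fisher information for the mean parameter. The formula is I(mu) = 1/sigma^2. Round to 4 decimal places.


The Fisher information for the mean of a normal distribution is I(mu) = 1/sigma^2.
sigma = 2, so sigma^2 = 4.
I(mu) = 1/4 = 0.2500

0.2500


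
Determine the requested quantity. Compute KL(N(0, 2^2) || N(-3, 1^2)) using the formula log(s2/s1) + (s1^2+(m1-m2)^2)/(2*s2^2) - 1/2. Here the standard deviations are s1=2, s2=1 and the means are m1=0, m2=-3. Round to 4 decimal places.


KL divergence between normal distributions:
KL = log(s2/s1) + (s1^2 + (m1-m2)^2)/(2*s2^2) - 1/2.
log(1/2) = -0.693147.
(2^2 + (0--3)^2)/(2*1^2) = (4 + 9)/2 = 6.5.
KL = -0.693147 + 6.5 - 0.5 = 5.3069

5.3069


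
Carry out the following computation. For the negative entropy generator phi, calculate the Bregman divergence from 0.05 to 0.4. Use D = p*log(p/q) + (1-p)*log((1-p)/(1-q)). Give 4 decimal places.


Bregman divergence with negative entropy generator:
D = p*log(p/q) + (1-p)*log((1-p)/(1-q)).
p = 0.05, q = 0.4.
p*log(p/q) = 0.05*log(0.05/0.4) = -0.103972.
(1-p)*log((1-p)/(1-q)) = 0.95*log(0.95/0.6) = 0.436556.
D = -0.103972 + 0.436556 = 0.3326

0.3326


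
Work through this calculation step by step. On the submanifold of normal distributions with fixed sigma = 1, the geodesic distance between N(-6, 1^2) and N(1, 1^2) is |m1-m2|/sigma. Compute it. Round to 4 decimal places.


On the fixed-variance normal subfamily, geodesic distance = |m1-m2|/sigma.
|-6 - 1| = 7.
sigma = 1.
d = 7/1 = 7.0000

7.0000


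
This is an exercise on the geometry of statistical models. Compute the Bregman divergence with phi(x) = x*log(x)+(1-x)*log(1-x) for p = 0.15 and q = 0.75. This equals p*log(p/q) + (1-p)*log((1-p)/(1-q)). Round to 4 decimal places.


Bregman divergence with negative entropy generator:
D = p*log(p/q) + (1-p)*log((1-p)/(1-q)).
p = 0.15, q = 0.75.
p*log(p/q) = 0.15*log(0.15/0.75) = -0.241416.
(1-p)*log((1-p)/(1-q)) = 0.85*log(0.85/0.25) = 1.040209.
D = -0.241416 + 1.040209 = 0.7988

0.7988


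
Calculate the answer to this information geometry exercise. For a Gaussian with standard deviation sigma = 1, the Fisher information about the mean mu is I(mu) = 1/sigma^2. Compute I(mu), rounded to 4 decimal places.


The Fisher information for the mean of a normal distribution is I(mu) = 1/sigma^2.
sigma = 1, so sigma^2 = 1.
I(mu) = 1/1 = 1.0000

1.0000


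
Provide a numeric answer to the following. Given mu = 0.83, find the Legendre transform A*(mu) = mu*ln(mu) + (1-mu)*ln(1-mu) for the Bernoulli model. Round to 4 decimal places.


Legendre transform for Bernoulli:
A*(mu) = mu*log(mu) + (1-mu)*log(1-mu).
mu = 0.83, 1-mu = 0.17.
mu*log(mu) = 0.83*log(0.83) = -0.154654.
(1-mu)*log(1-mu) = 0.17*log(0.17) = -0.301233.
A* = -0.154654 + -0.301233 = -0.4559

-0.4559


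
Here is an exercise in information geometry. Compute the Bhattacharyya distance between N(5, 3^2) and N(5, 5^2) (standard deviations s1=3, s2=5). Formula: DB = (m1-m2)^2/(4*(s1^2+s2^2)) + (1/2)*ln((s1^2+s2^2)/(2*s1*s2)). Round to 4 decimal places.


Bhattacharyya distance between two Gaussians:
DB = (m1-m2)^2/(4*(s1^2+s2^2)) + (1/2)*ln((s1^2+s2^2)/(2*s1*s2)).
(m1-m2)^2 = (0)^2 = 0.
s1^2+s2^2 = 9 + 25 = 34.
term1 = 0/136 = 0.0.
term2 = 0.5*ln(34/30.0) = 0.062582.
DB = 0.0 + 0.062582 = 0.0626

0.0626


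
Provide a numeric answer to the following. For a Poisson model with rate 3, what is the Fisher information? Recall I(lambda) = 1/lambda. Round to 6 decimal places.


Fisher information for Poisson: I(lambda) = 1/lambda.
lambda = 3.
I(lambda) = 1/3 = 0.333333

0.333333


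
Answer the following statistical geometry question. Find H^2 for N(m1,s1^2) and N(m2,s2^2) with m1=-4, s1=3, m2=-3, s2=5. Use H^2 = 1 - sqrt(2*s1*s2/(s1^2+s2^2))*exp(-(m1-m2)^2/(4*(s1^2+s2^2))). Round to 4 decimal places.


Squared Hellinger distance for Gaussians:
H^2 = 1 - sqrt(2*s1*s2/(s1^2+s2^2)) * exp(-(m1-m2)^2/(4*(s1^2+s2^2))).
s1^2 = 9, s2^2 = 25, s1^2+s2^2 = 34.
sqrt(2*3*5/(34)) = 0.939336.
(m1-m2)^2 = (-1)^2 = 1.
exp(-1/(4*34)) = exp(-0.007353) = 0.992674.
H^2 = 1 - 0.939336*0.992674 = 0.0675

0.0675


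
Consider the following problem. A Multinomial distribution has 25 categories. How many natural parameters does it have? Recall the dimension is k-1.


Exponential family dimension calculation:
For Multinomial with k=25 categories, dim = k-1 = 24.

24


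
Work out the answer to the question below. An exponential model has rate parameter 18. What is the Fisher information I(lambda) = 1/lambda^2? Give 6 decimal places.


Fisher information for exponential: I(lambda) = 1/lambda^2.
lambda = 18, lambda^2 = 324.
I = 1/324 = 0.003086

0.003086


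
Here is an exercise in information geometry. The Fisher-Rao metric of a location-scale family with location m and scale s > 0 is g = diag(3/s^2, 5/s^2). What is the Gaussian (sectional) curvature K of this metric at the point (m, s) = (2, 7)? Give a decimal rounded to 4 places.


The metric has the form g = (A dm^2 + B ds^2)/s^2 with A = 3, B = 5.
Substitute u = sqrt(A/B)*m: g = B*(du^2 + ds^2)/s^2, i.e. B times the
Poincare upper half-plane metric, which has constant Gaussian curvature -1.
Scaling a 2D metric by a constant c divides the Gaussian curvature by c,
so K = -1/B = -1/(5) = -0.2000 everywhere (the point (m, s) = (2, 7) is irrelevant:
the curvature is constant).
The requested Gaussian curvature is K = -0.2000.

-0.2000


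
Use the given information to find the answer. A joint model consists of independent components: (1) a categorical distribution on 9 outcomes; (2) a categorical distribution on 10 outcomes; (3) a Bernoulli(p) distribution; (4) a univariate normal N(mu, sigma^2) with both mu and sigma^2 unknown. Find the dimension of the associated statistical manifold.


The dimension of a statistical manifold equals the number of free
(independent) real parameters of the model. For a product of independent
blocks the parameter counts add.
- categorical on 9 outcomes (probabilities sum to 1): 9-1 = 8.
- categorical on 10 outcomes (probabilities sum to 1): 10-1 = 9.
- Bernoulli (p): 1.
- normal (mu, sigma^2): 2.
Total = 8 + 9 + 1 + 2 = 20.
Dimension = 20

20


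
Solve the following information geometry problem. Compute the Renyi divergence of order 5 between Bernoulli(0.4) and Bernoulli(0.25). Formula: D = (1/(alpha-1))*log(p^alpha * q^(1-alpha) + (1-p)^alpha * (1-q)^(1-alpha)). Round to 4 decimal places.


Renyi divergence of order alpha between Bernoulli distributions:
D = (1/(alpha-1))*log(p^alpha * q^(1-alpha) + (1-p)^alpha * (1-q)^(1-alpha)).
alpha = 5, p = 0.4, q = 0.25.
p^alpha * q^(1-alpha) = 0.4^5 * 0.25^-4 = 2.62144.
(1-p)^alpha * (1-q)^(1-alpha) = 0.6^5 * 0.75^-4 = 0.24576.
sum = 2.62144 + 0.24576 = 2.8672.
D = (1/4)*log(2.8672) = 0.2633

0.2633


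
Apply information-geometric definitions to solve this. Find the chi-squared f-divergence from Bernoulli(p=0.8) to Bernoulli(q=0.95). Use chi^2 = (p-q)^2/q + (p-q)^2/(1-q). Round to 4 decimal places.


Chi-squared divergence between Bernoulli distributions:
chi^2 = (p-q)^2/q + (p-q)^2/(1-q).
p = 0.8, q = 0.95, p-q = -0.15.
(p-q)^2 = 0.0225.
term1 = 0.0225/0.95 = 0.023684.
term2 = 0.0225/0.05 = 0.45.
chi^2 = 0.023684 + 0.45 = 0.4737

0.4737


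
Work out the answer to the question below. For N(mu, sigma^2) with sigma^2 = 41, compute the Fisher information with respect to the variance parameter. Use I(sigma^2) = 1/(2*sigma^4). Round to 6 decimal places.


Fisher information for variance: I(sigma^2) = 1/(2*sigma^4).
sigma^2 = 41, so sigma^4 = 1681.
I = 1/(2*1681) = 1/3362 = 0.000297

0.000297


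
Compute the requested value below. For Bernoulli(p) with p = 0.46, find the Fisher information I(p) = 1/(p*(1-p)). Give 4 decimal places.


For Bernoulli(p), Fisher information is I(p) = 1/(p*(1-p)).
p = 0.46, 1-p = 0.54.
p*(1-p) = 0.2484.
I(p) = 1/0.2484 = 4.0258

4.0258


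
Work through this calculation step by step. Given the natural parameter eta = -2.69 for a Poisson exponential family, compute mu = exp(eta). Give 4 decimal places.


Expectation parameter for Poisson exponential family:
mu = exp(eta).
eta = -2.69.
mu = exp(-2.69) = 0.0679

0.0679


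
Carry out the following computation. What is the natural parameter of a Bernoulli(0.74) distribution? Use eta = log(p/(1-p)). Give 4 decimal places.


Natural parameter for Bernoulli: eta = log(p/(1-p)).
p = 0.74, 1-p = 0.26.
p/(1-p) = 2.846154.
eta = log(2.846154) = 1.0460

1.0460


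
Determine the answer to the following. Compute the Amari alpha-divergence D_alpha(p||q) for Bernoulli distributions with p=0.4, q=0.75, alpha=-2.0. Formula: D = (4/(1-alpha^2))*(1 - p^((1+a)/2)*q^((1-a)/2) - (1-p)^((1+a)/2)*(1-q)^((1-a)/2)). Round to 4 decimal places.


Amari alpha-divergence:
D = (4/(1-alpha^2))*(1 - p^((1+a)/2)*q^((1-a)/2) - (1-p)^((1+a)/2)*(1-q)^((1-a)/2)).
alpha = -2.0, p = 0.4, q = 0.75.
e1 = (1+alpha)/2 = -0.5, e2 = (1-alpha)/2 = 1.5.
t1 = p^e1 * q^e2 = 0.4^-0.5 * 0.75^1.5 = 1.02698.
t2 = (1-p)^e1 * (1-q)^e2 = 0.6^-0.5 * 0.25^1.5 = 0.161374.
4/(1-alpha^2) = -1.333333.
D = -1.333333*(1 - 1.02698 - 0.161374) = 0.2511

0.2511


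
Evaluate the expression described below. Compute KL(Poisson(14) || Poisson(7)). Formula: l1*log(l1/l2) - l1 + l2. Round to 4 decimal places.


KL divergence for Poisson:
KL = l1*log(l1/l2) - l1 + l2.
l1 = 14, l2 = 7.
log(14/7) = 0.693147.
l1*log(l1/l2) = 14 * 0.693147 = 9.704061.
KL = 9.704061 - 14 + 7 = 2.7041

2.7041


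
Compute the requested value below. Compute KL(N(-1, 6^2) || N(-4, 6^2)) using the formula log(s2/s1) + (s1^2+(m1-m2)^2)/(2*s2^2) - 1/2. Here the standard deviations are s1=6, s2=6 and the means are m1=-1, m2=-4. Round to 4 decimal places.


KL divergence between normal distributions:
KL = log(s2/s1) + (s1^2 + (m1-m2)^2)/(2*s2^2) - 1/2.
log(6/6) = 0.0.
(6^2 + (-1--4)^2)/(2*6^2) = (36 + 9)/72 = 0.625.
KL = 0.0 + 0.625 - 0.5 = 0.1250

0.1250


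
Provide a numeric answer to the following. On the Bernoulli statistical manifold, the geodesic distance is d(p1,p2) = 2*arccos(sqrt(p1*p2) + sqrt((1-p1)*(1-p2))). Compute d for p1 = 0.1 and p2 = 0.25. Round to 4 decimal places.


Geodesic distance on Bernoulli manifold:
d(p1,p2) = 2*arccos(sqrt(p1*p2) + sqrt((1-p1)*(1-p2))).
sqrt(p1*p2) = sqrt(0.1*0.25) = 0.158114.
sqrt((1-p1)*(1-p2)) = sqrt(0.9*0.75) = 0.821584.
arg = 0.158114 + 0.821584 = 0.979698.
d = 2*arccos(0.979698) = 0.4037

0.4037


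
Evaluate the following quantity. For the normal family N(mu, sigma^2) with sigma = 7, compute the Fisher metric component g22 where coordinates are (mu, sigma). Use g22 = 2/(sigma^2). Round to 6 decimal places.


For the 2-parameter normal family, the Fisher metric has:
  g11 = 1/sigma^2, g22 = 2/sigma^2.
sigma = 7, sigma^2 = 49.
g22 = 0.040816

0.040816


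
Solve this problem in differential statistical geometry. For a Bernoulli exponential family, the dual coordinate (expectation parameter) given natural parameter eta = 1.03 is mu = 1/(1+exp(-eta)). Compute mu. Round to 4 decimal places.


Dual coordinate (expectation parameter) for Bernoulli:
mu = 1/(1+exp(-eta)).
eta = 1.03.
exp(-eta) = exp(-1.03) = 0.357007.
mu = 1/(1+0.357007) = 0.7369

0.7369


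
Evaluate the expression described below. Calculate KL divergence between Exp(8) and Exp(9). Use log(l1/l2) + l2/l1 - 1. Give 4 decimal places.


KL divergence for exponential family:
KL = log(l1/l2) + l2/l1 - 1.
log(8/9) = -0.117783.
9/8 = 1.125.
KL = -0.117783 + 1.125 - 1 = 0.0072

0.0072
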